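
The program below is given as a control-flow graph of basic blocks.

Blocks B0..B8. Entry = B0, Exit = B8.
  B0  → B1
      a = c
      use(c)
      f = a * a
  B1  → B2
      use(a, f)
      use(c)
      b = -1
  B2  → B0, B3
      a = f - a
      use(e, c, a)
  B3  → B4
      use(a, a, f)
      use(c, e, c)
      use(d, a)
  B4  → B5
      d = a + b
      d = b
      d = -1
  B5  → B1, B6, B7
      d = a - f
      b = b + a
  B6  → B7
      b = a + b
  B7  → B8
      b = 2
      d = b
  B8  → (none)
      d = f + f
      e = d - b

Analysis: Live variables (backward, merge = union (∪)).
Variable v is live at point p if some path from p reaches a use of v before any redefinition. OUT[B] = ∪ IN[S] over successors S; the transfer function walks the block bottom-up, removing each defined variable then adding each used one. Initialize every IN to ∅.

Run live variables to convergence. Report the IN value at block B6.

Fixpoint table:
  B0: | IN={c, d, e} | OUT={a, c, d, e, f}
  B1: | IN={a, c, d, e, f} | OUT={a, b, c, d, e, f}
  B2: | IN={a, b, c, d, e, f} | OUT={a, b, c, d, e, f}
  B3: | IN={a, b, c, d, e, f} | OUT={a, b, c, e, f}
  B4: | IN={a, b, c, e, f} | OUT={a, b, c, e, f}
  B5: | IN={a, b, c, e, f} | OUT={a, b, c, d, e, f}
  B6: | IN={a, b, f} | OUT={f}
  B7: | IN={f} | OUT={b, f}
  B8: | IN={b, f} | OUT={}

Merge at B6: OUT[B6] = IN[B7] = {f}
Applying B6's transfer function to that OUT value gives IN[B6] (row B6 above).

Answer: {a, b, f}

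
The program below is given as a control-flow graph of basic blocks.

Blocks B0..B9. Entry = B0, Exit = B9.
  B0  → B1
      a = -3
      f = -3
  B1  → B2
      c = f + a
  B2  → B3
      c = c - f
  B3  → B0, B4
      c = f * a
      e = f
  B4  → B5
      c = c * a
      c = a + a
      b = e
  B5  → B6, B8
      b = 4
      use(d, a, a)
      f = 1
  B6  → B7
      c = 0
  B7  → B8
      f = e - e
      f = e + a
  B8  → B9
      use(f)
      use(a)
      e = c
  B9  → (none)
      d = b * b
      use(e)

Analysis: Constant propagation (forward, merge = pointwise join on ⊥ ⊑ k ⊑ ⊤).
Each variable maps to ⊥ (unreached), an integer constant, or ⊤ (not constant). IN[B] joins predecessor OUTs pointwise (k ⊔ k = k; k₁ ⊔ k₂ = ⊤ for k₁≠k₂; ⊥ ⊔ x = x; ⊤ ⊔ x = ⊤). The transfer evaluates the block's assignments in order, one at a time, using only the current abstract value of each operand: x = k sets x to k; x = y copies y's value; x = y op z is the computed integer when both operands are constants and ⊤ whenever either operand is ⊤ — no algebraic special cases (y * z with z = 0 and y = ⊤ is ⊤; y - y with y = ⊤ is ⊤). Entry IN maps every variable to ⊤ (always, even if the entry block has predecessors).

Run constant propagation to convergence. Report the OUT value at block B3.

Per-block solution:
  B0:   IN=(all ⊤)   OUT={a:-3, f:-3; rest ⊤}
  B1:   IN={a:-3, f:-3; rest ⊤}   OUT={a:-3, c:-6, f:-3; rest ⊤}
  B2:   IN={a:-3, c:-6, f:-3; rest ⊤}   OUT={a:-3, c:-3, f:-3; rest ⊤}
  B3:   IN={a:-3, c:-3, f:-3; rest ⊤}   OUT={a:-3, c:9, e:-3, f:-3; rest ⊤}
  B4:   IN={a:-3, c:9, e:-3, f:-3; rest ⊤}   OUT={a:-3, b:-3, c:-6, e:-3, f:-3; rest ⊤}
  B5:   IN={a:-3, b:-3, c:-6, e:-3, f:-3; rest ⊤}   OUT={a:-3, b:4, c:-6, e:-3, f:1; rest ⊤}
  B6:   IN={a:-3, b:4, c:-6, e:-3, f:1; rest ⊤}   OUT={a:-3, b:4, c:0, e:-3, f:1; rest ⊤}
  B7:   IN={a:-3, b:4, c:0, e:-3, f:1; rest ⊤}   OUT={a:-3, b:4, c:0, e:-3, f:-6; rest ⊤}
  B8:   IN={a:-3, b:4, e:-3; rest ⊤}   OUT={a:-3, b:4; rest ⊤}
  B9:   IN={a:-3, b:4; rest ⊤}   OUT={a:-3, b:4, d:16; rest ⊤}

Merge at B3: IN[B3] = OUT[B2] = {a: -3, b: ⊤, c: -3, d: ⊤, e: ⊤, f: -3}
Applying B3's transfer function to that IN value gives OUT[B3] (row B3 above).

Answer: {a: -3, b: ⊤, c: 9, d: ⊤, e: -3, f: -3}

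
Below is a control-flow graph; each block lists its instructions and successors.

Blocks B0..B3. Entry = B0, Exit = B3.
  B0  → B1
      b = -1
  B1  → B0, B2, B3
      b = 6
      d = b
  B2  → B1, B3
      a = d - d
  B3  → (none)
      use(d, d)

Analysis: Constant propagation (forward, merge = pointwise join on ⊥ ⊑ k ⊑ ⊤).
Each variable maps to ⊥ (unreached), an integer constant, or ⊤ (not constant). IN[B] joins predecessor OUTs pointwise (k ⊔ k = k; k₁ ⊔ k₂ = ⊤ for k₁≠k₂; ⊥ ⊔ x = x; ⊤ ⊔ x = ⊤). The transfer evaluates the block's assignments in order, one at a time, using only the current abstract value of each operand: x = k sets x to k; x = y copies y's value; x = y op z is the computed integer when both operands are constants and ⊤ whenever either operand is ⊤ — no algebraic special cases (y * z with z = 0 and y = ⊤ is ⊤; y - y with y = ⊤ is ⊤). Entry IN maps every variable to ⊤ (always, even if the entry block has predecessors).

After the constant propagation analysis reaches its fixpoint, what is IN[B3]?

Answer: {a: ⊤, b: 6, c: ⊤, d: 6, e: ⊤, f: ⊤}

Derivation:
Fixpoint table:
  B0:   IN=(all ⊤)   OUT={b:-1; rest ⊤}
  B1:   IN=(all ⊤)   OUT={b:6, d:6; rest ⊤}
  B2:   IN={b:6, d:6; rest ⊤}   OUT={a:0, b:6, d:6; rest ⊤}
  B3:   IN={b:6, d:6; rest ⊤}   OUT={b:6, d:6; rest ⊤}

Merge at B3: IN[B3] = OUT[B1] ⊔ OUT[B2] = {a: ⊤, b: 6, c: ⊤, d: 6, e: ⊤, f: ⊤}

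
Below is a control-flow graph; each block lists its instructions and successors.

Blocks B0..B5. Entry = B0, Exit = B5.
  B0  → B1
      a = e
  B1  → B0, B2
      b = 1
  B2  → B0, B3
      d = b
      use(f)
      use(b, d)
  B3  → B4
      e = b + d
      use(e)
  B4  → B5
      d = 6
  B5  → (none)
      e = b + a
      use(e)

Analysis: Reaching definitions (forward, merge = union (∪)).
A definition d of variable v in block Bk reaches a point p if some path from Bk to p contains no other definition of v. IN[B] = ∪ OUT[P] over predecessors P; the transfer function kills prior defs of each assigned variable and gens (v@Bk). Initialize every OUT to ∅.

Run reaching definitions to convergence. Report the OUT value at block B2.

Answer: {a@B0, b@B1, d@B2}

Trace:
Fixpoint table:
  B0:   IN={a@B0, b@B1, d@B2}   OUT={a@B0, b@B1, d@B2}
  B1:   IN={a@B0, b@B1, d@B2}   OUT={a@B0, b@B1, d@B2}
  B2:   IN={a@B0, b@B1, d@B2}   OUT={a@B0, b@B1, d@B2}
  B3:   IN={a@B0, b@B1, d@B2}   OUT={a@B0, b@B1, d@B2, e@B3}
  B4:   IN={a@B0, b@B1, d@B2, e@B3}   OUT={a@B0, b@B1, d@B4, e@B3}
  B5:   IN={a@B0, b@B1, d@B4, e@B3}   OUT={a@B0, b@B1, d@B4, e@B5}

Merge at B2: IN[B2] = OUT[B1] = {a@B0, b@B1, d@B2}
Applying B2's transfer function to that IN value gives OUT[B2] (row B2 above).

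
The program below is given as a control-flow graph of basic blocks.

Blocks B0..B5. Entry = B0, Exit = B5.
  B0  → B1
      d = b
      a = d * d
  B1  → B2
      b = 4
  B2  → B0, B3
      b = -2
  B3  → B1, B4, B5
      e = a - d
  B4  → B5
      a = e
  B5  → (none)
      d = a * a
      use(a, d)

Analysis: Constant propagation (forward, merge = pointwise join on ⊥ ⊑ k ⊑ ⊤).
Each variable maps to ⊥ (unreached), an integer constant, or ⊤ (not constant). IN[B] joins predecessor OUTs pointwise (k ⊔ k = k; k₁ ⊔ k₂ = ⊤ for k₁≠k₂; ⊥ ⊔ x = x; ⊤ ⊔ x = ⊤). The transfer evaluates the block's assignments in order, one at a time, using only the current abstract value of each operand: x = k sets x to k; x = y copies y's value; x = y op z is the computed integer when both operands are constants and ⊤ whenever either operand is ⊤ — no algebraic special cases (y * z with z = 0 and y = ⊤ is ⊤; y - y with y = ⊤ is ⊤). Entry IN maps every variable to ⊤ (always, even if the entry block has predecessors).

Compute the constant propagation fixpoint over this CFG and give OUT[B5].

Answer: {a: ⊤, b: -2, c: ⊤, d: ⊤, e: ⊤, f: ⊤}

Derivation:
Converged values:
  B0:   IN=(all ⊤)   OUT=(all ⊤)
  B1:   IN=(all ⊤)   OUT={b:4; rest ⊤}
  B2:   IN={b:4; rest ⊤}   OUT={b:-2; rest ⊤}
  B3:   IN={b:-2; rest ⊤}   OUT={b:-2; rest ⊤}
  B4:   IN={b:-2; rest ⊤}   OUT={b:-2; rest ⊤}
  B5:   IN={b:-2; rest ⊤}   OUT={b:-2; rest ⊤}

Merge at B5: IN[B5] = OUT[B3] ⊔ OUT[B4] = {a: ⊤, b: -2, c: ⊤, d: ⊤, e: ⊤, f: ⊤}
Applying B5's transfer function to that IN value gives OUT[B5] (row B5 above).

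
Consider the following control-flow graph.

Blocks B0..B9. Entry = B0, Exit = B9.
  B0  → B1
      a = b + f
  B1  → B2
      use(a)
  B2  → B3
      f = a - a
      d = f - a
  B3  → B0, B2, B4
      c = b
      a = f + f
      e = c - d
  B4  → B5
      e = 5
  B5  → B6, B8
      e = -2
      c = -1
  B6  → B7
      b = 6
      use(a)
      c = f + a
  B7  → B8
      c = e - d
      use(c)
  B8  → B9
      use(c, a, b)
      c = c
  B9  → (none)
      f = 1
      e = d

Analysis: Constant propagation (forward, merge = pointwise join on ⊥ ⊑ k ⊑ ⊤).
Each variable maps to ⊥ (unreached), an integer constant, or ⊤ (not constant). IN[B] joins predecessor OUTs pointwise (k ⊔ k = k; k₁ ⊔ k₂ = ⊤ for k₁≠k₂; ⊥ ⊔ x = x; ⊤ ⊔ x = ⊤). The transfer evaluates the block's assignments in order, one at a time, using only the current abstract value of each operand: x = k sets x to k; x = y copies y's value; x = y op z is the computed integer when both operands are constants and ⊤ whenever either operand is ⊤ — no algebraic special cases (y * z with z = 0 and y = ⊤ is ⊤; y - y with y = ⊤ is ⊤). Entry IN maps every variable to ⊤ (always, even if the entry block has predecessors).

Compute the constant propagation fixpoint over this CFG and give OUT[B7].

Answer: {a: ⊤, b: 6, c: ⊤, d: ⊤, e: -2, f: ⊤}

Derivation:
Converged values:
  B0: | IN=(all ⊤) | OUT=(all ⊤)
  B1: | IN=(all ⊤) | OUT=(all ⊤)
  B2: | IN=(all ⊤) | OUT=(all ⊤)
  B3: | IN=(all ⊤) | OUT=(all ⊤)
  B4: | IN=(all ⊤) | OUT={e:5; rest ⊤}
  B5: | IN={e:5; rest ⊤} | OUT={c:-1, e:-2; rest ⊤}
  B6: | IN={c:-1, e:-2; rest ⊤} | OUT={b:6, e:-2; rest ⊤}
  B7: | IN={b:6, e:-2; rest ⊤} | OUT={b:6, e:-2; rest ⊤}
  B8: | IN={e:-2; rest ⊤} | OUT={e:-2; rest ⊤}
  B9: | IN={e:-2; rest ⊤} | OUT={f:1; rest ⊤}

Merge at B7: IN[B7] = OUT[B6] = {a: ⊤, b: 6, c: ⊤, d: ⊤, e: -2, f: ⊤}
Applying B7's transfer function to that IN value gives OUT[B7] (row B7 above).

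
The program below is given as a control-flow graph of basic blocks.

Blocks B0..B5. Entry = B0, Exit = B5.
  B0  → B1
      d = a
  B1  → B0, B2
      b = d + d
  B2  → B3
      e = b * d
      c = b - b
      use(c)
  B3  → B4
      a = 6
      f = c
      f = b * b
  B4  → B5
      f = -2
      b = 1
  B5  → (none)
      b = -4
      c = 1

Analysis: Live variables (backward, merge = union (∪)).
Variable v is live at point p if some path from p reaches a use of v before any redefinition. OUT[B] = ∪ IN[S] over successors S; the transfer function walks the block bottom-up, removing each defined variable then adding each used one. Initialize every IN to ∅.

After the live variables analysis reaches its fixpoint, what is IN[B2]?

Answer: {b, d}

Working:
Converged values:
  B0: | IN={a} | OUT={a, d}
  B1: | IN={a, d} | OUT={a, b, d}
  B2: | IN={b, d} | OUT={b, c}
  B3: | IN={b, c} | OUT={}
  B4: | IN={} | OUT={}
  B5: | IN={} | OUT={}

Merge at B2: OUT[B2] = IN[B3] = {b, c}
Applying B2's transfer function to that OUT value gives IN[B2] (row B2 above).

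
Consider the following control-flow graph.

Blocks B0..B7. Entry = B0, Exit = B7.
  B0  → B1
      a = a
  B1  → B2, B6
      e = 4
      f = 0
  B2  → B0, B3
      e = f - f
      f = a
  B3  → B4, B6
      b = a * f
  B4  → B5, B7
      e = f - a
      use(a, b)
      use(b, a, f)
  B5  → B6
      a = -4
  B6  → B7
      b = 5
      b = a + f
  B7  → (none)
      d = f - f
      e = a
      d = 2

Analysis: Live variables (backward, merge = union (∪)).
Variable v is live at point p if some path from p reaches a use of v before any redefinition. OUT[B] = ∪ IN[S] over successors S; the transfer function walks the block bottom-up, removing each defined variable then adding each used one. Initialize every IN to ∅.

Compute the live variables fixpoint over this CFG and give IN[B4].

Per-block solution:
  B0:  IN={a}  OUT={a}
  B1:  IN={a}  OUT={a, f}
  B2:  IN={a, f}  OUT={a, f}
  B3:  IN={a, f}  OUT={a, b, f}
  B4:  IN={a, b, f}  OUT={a, f}
  B5:  IN={f}  OUT={a, f}
  B6:  IN={a, f}  OUT={a, f}
  B7:  IN={a, f}  OUT={}

Merge at B4: OUT[B4] = IN[B5] ⊔ IN[B7] = {a, f}
Applying B4's transfer function to that OUT value gives IN[B4] (row B4 above).

Answer: {a, b, f}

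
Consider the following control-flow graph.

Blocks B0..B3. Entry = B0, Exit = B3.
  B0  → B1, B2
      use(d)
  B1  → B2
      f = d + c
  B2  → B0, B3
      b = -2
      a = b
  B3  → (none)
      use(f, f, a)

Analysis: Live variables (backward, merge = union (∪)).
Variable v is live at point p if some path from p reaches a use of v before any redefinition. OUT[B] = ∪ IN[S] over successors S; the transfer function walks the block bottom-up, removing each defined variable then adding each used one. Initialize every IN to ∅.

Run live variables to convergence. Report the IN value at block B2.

Fixpoint table:
  B0:  IN={c, d, f}  OUT={c, d, f}
  B1:  IN={c, d}  OUT={c, d, f}
  B2:  IN={c, d, f}  OUT={a, c, d, f}
  B3:  IN={a, f}  OUT={}

Merge at B2: OUT[B2] = IN[B0] ⊔ IN[B3] = {a, c, d, f}
Applying B2's transfer function to that OUT value gives IN[B2] (row B2 above).

Answer: {c, d, f}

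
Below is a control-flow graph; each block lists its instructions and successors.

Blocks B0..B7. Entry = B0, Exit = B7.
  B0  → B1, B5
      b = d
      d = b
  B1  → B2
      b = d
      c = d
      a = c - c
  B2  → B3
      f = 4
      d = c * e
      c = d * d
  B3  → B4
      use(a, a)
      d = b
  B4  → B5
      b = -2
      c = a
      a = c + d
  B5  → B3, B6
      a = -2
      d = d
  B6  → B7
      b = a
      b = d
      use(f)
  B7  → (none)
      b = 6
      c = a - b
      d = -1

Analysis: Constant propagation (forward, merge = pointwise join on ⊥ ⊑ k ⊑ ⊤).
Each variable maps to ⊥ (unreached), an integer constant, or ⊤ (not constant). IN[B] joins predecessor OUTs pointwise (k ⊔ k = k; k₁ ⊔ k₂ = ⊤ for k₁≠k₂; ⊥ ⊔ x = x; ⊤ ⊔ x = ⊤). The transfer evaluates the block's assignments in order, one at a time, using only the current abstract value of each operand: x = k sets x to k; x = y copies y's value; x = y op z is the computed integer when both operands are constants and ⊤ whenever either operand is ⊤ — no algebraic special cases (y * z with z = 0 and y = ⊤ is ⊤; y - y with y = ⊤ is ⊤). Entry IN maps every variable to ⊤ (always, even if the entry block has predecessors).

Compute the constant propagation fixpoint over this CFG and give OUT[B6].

Fixpoint table:
  B0:   IN=(all ⊤)   OUT=(all ⊤)
  B1:   IN=(all ⊤)   OUT=(all ⊤)
  B2:   IN=(all ⊤)   OUT={f:4; rest ⊤}
  B3:   IN=(all ⊤)   OUT=(all ⊤)
  B4:   IN=(all ⊤)   OUT={b:-2; rest ⊤}
  B5:   IN=(all ⊤)   OUT={a:-2; rest ⊤}
  B6:   IN={a:-2; rest ⊤}   OUT={a:-2; rest ⊤}
  B7:   IN={a:-2; rest ⊤}   OUT={a:-2, b:6, c:-8, d:-1; rest ⊤}

Merge at B6: IN[B6] = OUT[B5] = {a: -2, b: ⊤, c: ⊤, d: ⊤, e: ⊤, f: ⊤}
Applying B6's transfer function to that IN value gives OUT[B6] (row B6 above).

Answer: {a: -2, b: ⊤, c: ⊤, d: ⊤, e: ⊤, f: ⊤}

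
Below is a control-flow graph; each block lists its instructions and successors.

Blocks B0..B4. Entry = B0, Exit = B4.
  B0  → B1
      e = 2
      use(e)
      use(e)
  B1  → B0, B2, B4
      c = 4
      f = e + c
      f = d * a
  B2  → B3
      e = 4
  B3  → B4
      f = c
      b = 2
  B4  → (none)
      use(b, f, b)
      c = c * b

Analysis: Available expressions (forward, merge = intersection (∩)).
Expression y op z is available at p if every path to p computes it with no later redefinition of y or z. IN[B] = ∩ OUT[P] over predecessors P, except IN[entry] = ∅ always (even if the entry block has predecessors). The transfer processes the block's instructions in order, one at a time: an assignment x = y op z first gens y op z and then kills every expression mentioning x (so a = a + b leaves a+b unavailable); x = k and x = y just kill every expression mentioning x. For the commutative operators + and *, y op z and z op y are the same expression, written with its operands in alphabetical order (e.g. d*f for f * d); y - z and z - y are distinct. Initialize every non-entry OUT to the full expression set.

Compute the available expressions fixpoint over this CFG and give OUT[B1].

Fixpoint table:
  B0:  IN={}  OUT={}
  B1:  IN={}  OUT={a*d, c+e}
  B2:  IN={a*d, c+e}  OUT={a*d}
  B3:  IN={a*d}  OUT={a*d}
  B4:  IN={a*d}  OUT={a*d}

Merge at B1: IN[B1] = OUT[B0] = {}
Applying B1's transfer function to that IN value gives OUT[B1] (row B1 above).

Answer: {a*d, c+e}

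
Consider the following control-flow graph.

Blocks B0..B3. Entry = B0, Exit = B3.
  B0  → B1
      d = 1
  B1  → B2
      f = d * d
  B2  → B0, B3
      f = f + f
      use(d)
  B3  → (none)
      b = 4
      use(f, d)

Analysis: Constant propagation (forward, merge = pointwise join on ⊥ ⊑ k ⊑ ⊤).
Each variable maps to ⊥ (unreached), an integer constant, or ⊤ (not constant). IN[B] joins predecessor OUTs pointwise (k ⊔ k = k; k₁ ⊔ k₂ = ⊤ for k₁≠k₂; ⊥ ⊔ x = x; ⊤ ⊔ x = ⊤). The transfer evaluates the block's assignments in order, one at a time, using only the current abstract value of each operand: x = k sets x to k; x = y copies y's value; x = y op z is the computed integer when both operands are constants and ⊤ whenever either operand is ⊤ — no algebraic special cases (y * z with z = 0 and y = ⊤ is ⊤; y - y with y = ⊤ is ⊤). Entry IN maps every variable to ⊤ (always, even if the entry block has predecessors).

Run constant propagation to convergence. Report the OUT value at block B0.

Per-block solution:
  B0: | IN=(all ⊤) | OUT={d:1; rest ⊤}
  B1: | IN={d:1; rest ⊤} | OUT={d:1, f:1; rest ⊤}
  B2: | IN={d:1, f:1; rest ⊤} | OUT={d:1, f:2; rest ⊤}
  B3: | IN={d:1, f:2; rest ⊤} | OUT={b:4, d:1, f:2; rest ⊤}

Merge at B0 (entry node, so the boundary value (all ⊤) is joined with the incoming edge(s)): IN[B0] = (all ⊤) ⊔ OUT[B2] = {a: ⊤, b: ⊤, c: ⊤, d: ⊤, e: ⊤, f: ⊤}
Applying B0's transfer function to that IN value gives OUT[B0] (row B0 above).

Answer: {a: ⊤, b: ⊤, c: ⊤, d: 1, e: ⊤, f: ⊤}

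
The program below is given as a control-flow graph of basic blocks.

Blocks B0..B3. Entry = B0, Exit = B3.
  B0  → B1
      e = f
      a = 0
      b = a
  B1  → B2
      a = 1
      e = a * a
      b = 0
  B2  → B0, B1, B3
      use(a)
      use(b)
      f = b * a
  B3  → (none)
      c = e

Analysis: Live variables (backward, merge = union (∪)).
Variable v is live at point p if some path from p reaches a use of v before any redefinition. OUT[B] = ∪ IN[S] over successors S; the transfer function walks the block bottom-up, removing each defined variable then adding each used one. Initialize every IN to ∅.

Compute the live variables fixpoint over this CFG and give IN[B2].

Answer: {a, b, e}

Working:
Per-block solution:
  B0:   IN={f}   OUT={}
  B1:   IN={}   OUT={a, b, e}
  B2:   IN={a, b, e}   OUT={e, f}
  B3:   IN={e}   OUT={}

Merge at B2: OUT[B2] = IN[B0] ⊔ IN[B1] ⊔ IN[B3] = {e, f}
Applying B2's transfer function to that OUT value gives IN[B2] (row B2 above).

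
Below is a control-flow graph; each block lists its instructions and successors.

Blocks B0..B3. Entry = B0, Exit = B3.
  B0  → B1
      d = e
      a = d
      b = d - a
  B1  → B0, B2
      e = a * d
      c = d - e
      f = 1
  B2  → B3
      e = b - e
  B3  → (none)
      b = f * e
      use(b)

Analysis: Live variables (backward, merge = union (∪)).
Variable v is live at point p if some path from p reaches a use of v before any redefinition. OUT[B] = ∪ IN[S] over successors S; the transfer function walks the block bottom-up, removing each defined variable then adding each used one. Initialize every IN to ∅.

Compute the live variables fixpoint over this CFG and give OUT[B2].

Answer: {e, f}

Trace:
Converged values:
  B0:  IN={e}  OUT={a, b, d}
  B1:  IN={a, b, d}  OUT={b, e, f}
  B2:  IN={b, e, f}  OUT={e, f}
  B3:  IN={e, f}  OUT={}

Merge at B2: OUT[B2] = IN[B3] = {e, f}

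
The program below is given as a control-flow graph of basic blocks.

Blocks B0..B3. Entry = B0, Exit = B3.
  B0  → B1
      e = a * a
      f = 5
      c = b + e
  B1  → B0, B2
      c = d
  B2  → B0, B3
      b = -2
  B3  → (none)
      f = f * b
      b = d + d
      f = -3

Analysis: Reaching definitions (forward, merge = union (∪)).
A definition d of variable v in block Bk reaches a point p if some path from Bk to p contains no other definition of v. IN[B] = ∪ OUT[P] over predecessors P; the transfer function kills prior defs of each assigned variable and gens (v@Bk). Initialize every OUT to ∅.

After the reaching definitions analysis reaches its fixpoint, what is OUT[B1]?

Per-block solution:
  B0:   IN={b@B2, c@B1, e@B0, f@B0}   OUT={b@B2, c@B0, e@B0, f@B0}
  B1:   IN={b@B2, c@B0, e@B0, f@B0}   OUT={b@B2, c@B1, e@B0, f@B0}
  B2:   IN={b@B2, c@B1, e@B0, f@B0}   OUT={b@B2, c@B1, e@B0, f@B0}
  B3:   IN={b@B2, c@B1, e@B0, f@B0}   OUT={b@B3, c@B1, e@B0, f@B3}

Merge at B1: IN[B1] = OUT[B0] = {b@B2, c@B0, e@B0, f@B0}
Applying B1's transfer function to that IN value gives OUT[B1] (row B1 above).

Answer: {b@B2, c@B1, e@B0, f@B0}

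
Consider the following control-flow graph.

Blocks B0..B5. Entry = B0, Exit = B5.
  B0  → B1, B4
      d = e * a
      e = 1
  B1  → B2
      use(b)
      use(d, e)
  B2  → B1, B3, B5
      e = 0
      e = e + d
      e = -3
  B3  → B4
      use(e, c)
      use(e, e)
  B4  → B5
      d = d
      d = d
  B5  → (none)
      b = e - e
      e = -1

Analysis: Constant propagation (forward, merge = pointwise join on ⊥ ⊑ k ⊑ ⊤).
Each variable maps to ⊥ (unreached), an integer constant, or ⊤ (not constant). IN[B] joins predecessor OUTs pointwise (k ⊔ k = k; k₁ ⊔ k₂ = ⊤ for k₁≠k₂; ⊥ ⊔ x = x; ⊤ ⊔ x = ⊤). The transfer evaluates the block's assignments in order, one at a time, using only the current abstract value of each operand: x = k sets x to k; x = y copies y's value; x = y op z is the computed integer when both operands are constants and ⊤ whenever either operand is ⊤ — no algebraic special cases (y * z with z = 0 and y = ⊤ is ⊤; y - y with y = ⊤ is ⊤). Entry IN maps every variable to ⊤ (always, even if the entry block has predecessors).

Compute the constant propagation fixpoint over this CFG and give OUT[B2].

Fixpoint table:
  B0:  IN=(all ⊤)  OUT={e:1; rest ⊤}
  B1:  IN=(all ⊤)  OUT=(all ⊤)
  B2:  IN=(all ⊤)  OUT={e:-3; rest ⊤}
  B3:  IN={e:-3; rest ⊤}  OUT={e:-3; rest ⊤}
  B4:  IN=(all ⊤)  OUT=(all ⊤)
  B5:  IN=(all ⊤)  OUT={e:-1; rest ⊤}

Merge at B2: IN[B2] = OUT[B1] = {a: ⊤, b: ⊤, c: ⊤, d: ⊤, e: ⊤, f: ⊤}
Applying B2's transfer function to that IN value gives OUT[B2] (row B2 above).

Answer: {a: ⊤, b: ⊤, c: ⊤, d: ⊤, e: -3, f: ⊤}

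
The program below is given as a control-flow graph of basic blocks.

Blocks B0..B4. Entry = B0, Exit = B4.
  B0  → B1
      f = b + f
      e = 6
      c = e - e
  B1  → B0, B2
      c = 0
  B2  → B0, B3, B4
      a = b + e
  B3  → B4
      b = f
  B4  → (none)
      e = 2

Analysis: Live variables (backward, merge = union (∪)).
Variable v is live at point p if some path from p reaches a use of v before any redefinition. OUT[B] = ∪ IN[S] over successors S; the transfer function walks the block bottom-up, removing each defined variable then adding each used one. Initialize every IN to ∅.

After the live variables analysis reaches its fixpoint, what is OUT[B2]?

Answer: {b, f}

Working:
Per-block solution:
  B0:  IN={b, f}  OUT={b, e, f}
  B1:  IN={b, e, f}  OUT={b, e, f}
  B2:  IN={b, e, f}  OUT={b, f}
  B3:  IN={f}  OUT={}
  B4:  IN={}  OUT={}

Merge at B2: OUT[B2] = IN[B0] ⊔ IN[B3] ⊔ IN[B4] = {b, f}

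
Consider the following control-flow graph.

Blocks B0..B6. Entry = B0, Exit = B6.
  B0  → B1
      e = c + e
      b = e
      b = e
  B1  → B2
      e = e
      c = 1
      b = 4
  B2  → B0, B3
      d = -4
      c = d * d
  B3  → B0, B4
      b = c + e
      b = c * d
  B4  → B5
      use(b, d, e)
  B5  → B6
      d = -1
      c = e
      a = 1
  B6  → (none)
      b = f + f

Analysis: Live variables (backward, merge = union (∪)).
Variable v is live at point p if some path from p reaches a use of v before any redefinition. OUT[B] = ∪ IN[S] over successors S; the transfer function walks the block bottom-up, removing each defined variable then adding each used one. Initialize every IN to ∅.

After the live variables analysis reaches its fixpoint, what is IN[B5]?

Per-block solution:
  B0:  IN={c, e, f}  OUT={e, f}
  B1:  IN={e, f}  OUT={e, f}
  B2:  IN={e, f}  OUT={c, d, e, f}
  B3:  IN={c, d, e, f}  OUT={b, c, d, e, f}
  B4:  IN={b, d, e, f}  OUT={e, f}
  B5:  IN={e, f}  OUT={f}
  B6:  IN={f}  OUT={}

Merge at B5: OUT[B5] = IN[B6] = {f}
Applying B5's transfer function to that OUT value gives IN[B5] (row B5 above).

Answer: {e, f}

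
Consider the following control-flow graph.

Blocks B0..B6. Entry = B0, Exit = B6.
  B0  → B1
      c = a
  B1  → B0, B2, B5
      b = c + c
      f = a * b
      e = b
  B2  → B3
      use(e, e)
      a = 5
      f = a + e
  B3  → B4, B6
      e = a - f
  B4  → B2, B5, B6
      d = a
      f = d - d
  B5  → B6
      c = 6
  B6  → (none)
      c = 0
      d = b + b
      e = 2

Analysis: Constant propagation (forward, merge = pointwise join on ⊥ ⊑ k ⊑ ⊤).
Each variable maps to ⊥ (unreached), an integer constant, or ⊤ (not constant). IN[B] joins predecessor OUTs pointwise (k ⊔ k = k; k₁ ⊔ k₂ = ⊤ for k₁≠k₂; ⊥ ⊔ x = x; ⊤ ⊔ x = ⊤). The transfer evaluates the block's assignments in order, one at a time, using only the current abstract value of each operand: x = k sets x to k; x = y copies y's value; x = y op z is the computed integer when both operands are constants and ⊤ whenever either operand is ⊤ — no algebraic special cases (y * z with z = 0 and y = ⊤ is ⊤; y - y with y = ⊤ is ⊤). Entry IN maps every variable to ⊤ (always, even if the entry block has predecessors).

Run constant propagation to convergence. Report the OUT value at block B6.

Converged values:
  B0: | IN=(all ⊤) | OUT=(all ⊤)
  B1: | IN=(all ⊤) | OUT=(all ⊤)
  B2: | IN=(all ⊤) | OUT={a:5; rest ⊤}
  B3: | IN={a:5; rest ⊤} | OUT={a:5; rest ⊤}
  B4: | IN={a:5; rest ⊤} | OUT={a:5, d:5, f:0; rest ⊤}
  B5: | IN=(all ⊤) | OUT={c:6; rest ⊤}
  B6: | IN=(all ⊤) | OUT={c:0, e:2; rest ⊤}

Merge at B6: IN[B6] = OUT[B3] ⊔ OUT[B4] ⊔ OUT[B5] = {a: ⊤, b: ⊤, c: ⊤, d: ⊤, e: ⊤, f: ⊤}
Applying B6's transfer function to that IN value gives OUT[B6] (row B6 above).

Answer: {a: ⊤, b: ⊤, c: 0, d: ⊤, e: 2, f: ⊤}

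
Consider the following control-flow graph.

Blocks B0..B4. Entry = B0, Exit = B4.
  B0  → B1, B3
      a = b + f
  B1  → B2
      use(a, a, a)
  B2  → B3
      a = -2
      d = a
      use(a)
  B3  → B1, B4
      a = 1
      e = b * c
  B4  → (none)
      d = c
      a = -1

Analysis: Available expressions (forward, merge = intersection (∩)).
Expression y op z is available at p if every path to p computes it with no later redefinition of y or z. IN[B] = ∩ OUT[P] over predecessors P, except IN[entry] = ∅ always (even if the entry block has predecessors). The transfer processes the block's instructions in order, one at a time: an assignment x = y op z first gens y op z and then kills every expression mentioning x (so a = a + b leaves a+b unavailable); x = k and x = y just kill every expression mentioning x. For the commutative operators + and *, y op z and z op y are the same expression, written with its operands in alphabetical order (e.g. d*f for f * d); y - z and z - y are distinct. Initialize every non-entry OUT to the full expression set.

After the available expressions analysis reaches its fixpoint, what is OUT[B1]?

Converged values:
  B0: | IN={} | OUT={b+f}
  B1: | IN={b+f} | OUT={b+f}
  B2: | IN={b+f} | OUT={b+f}
  B3: | IN={b+f} | OUT={b*c, b+f}
  B4: | IN={b*c, b+f} | OUT={b*c, b+f}

Merge at B1: IN[B1] = OUT[B0] ∩ OUT[B3] = {b+f}
Applying B1's transfer function to that IN value gives OUT[B1] (row B1 above).

Answer: {b+f}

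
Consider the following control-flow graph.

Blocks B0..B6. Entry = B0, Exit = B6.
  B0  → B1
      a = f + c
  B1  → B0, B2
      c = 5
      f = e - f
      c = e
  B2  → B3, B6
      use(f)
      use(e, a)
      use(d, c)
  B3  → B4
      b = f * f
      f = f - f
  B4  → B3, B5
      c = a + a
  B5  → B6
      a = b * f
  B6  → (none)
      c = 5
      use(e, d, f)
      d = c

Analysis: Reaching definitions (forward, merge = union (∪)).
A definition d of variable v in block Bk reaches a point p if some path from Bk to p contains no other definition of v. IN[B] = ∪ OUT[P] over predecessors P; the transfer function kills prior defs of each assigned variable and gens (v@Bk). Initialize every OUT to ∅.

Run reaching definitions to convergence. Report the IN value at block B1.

Per-block solution:
  B0:   IN={a@B0, c@B1, f@B1}   OUT={a@B0, c@B1, f@B1}
  B1:   IN={a@B0, c@B1, f@B1}   OUT={a@B0, c@B1, f@B1}
  B2:   IN={a@B0, c@B1, f@B1}   OUT={a@B0, c@B1, f@B1}
  B3:   IN={a@B0, b@B3, c@B1, c@B4, f@B1, f@B3}   OUT={a@B0, b@B3, c@B1, c@B4, f@B3}
  B4:   IN={a@B0, b@B3, c@B1, c@B4, f@B3}   OUT={a@B0, b@B3, c@B4, f@B3}
  B5:   IN={a@B0, b@B3, c@B4, f@B3}   OUT={a@B5, b@B3, c@B4, f@B3}
  B6:   IN={a@B0, a@B5, b@B3, c@B1, c@B4, f@B1, f@B3}   OUT={a@B0, a@B5, b@B3, c@B6, d@B6, f@B1, f@B3}

Merge at B1: IN[B1] = OUT[B0] = {a@B0, c@B1, f@B1}

Answer: {a@B0, c@B1, f@B1}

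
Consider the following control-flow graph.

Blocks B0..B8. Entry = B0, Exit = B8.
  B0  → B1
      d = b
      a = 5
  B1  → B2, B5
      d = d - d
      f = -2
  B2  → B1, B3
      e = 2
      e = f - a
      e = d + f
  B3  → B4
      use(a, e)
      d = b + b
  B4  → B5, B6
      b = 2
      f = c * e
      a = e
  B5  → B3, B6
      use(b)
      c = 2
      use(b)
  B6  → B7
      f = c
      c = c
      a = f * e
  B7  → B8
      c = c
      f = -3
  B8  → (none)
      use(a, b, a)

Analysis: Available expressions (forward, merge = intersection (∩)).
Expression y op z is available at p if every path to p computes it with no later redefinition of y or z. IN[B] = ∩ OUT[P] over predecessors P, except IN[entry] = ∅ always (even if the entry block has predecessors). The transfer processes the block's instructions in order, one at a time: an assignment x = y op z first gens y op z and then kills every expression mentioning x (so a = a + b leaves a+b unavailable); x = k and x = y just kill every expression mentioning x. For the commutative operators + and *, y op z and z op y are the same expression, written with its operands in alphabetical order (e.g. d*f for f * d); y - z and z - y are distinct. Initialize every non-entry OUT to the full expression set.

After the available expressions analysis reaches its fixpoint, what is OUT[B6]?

Per-block solution:
  B0:   IN={}   OUT={}
  B1:   IN={}   OUT={}
  B2:   IN={}   OUT={d+f, f-a}
  B3:   IN={}   OUT={b+b}
  B4:   IN={b+b}   OUT={c*e}
  B5:   IN={}   OUT={}
  B6:   IN={}   OUT={e*f}
  B7:   IN={e*f}   OUT={}
  B8:   IN={}   OUT={}

Merge at B6: IN[B6] = OUT[B4] ∩ OUT[B5] = {}
Applying B6's transfer function to that IN value gives OUT[B6] (row B6 above).

Answer: {e*f}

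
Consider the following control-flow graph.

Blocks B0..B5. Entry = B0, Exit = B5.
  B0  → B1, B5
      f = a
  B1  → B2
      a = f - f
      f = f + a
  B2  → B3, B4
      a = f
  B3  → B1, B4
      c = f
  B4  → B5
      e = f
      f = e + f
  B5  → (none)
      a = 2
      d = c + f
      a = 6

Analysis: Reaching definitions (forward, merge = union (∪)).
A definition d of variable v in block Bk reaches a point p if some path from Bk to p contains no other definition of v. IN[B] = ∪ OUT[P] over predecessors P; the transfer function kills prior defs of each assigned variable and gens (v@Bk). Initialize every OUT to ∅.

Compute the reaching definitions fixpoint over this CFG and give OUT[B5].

Per-block solution:
  B0:   IN={}   OUT={f@B0}
  B1:   IN={a@B2, c@B3, f@B0, f@B1}   OUT={a@B1, c@B3, f@B1}
  B2:   IN={a@B1, c@B3, f@B1}   OUT={a@B2, c@B3, f@B1}
  B3:   IN={a@B2, c@B3, f@B1}   OUT={a@B2, c@B3, f@B1}
  B4:   IN={a@B2, c@B3, f@B1}   OUT={a@B2, c@B3, e@B4, f@B4}
  B5:   IN={a@B2, c@B3, e@B4, f@B0, f@B4}   OUT={a@B5, c@B3, d@B5, e@B4, f@B0, f@B4}

Merge at B5: IN[B5] = OUT[B0] ⊔ OUT[B4] = {a@B2, c@B3, e@B4, f@B0, f@B4}
Applying B5's transfer function to that IN value gives OUT[B5] (row B5 above).

Answer: {a@B5, c@B3, d@B5, e@B4, f@B0, f@B4}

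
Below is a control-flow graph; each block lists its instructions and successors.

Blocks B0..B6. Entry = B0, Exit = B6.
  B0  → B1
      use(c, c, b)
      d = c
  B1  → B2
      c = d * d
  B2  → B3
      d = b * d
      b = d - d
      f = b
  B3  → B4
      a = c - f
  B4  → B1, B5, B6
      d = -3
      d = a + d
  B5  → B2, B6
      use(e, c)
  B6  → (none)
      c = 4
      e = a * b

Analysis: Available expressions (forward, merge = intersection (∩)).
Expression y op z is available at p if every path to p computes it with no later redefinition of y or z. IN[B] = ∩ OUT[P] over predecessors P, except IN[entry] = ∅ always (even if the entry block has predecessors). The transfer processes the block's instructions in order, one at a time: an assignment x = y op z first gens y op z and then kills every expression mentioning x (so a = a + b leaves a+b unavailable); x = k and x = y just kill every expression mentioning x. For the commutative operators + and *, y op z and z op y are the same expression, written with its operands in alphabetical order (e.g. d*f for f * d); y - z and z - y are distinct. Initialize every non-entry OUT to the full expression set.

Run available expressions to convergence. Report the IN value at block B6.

Fixpoint table:
  B0:   IN={}   OUT={}
  B1:   IN={}   OUT={d*d}
  B2:   IN={}   OUT={d-d}
  B3:   IN={d-d}   OUT={c-f, d-d}
  B4:   IN={c-f, d-d}   OUT={c-f}
  B5:   IN={c-f}   OUT={c-f}
  B6:   IN={c-f}   OUT={a*b}

Merge at B6: IN[B6] = OUT[B4] ∩ OUT[B5] = {c-f}

Answer: {c-f}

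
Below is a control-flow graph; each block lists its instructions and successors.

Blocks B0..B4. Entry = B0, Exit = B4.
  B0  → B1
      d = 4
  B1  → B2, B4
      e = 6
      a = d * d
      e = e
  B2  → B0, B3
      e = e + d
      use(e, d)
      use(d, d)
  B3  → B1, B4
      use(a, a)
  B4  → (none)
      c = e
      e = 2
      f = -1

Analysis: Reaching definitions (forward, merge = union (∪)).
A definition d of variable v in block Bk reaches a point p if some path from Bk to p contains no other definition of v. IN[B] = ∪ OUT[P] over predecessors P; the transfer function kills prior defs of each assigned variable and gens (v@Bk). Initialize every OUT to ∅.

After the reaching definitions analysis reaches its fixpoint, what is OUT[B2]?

Fixpoint table:
  B0:   IN={a@B1, d@B0, e@B2}   OUT={a@B1, d@B0, e@B2}
  B1:   IN={a@B1, d@B0, e@B2}   OUT={a@B1, d@B0, e@B1}
  B2:   IN={a@B1, d@B0, e@B1}   OUT={a@B1, d@B0, e@B2}
  B3:   IN={a@B1, d@B0, e@B2}   OUT={a@B1, d@B0, e@B2}
  B4:   IN={a@B1, d@B0, e@B1, e@B2}   OUT={a@B1, c@B4, d@B0, e@B4, f@B4}

Merge at B2: IN[B2] = OUT[B1] = {a@B1, d@B0, e@B1}
Applying B2's transfer function to that IN value gives OUT[B2] (row B2 above).

Answer: {a@B1, d@B0, e@B2}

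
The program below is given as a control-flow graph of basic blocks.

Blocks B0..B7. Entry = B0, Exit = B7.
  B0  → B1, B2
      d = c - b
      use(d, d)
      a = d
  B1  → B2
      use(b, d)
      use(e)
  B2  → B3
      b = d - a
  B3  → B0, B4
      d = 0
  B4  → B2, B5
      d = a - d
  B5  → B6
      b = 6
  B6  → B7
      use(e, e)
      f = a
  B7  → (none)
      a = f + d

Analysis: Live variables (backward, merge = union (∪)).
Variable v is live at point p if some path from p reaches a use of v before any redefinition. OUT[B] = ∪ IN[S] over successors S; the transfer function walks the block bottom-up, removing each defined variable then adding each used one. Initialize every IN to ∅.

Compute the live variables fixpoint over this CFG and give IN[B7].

Answer: {d, f}

Derivation:
Per-block solution:
  B0:  IN={b, c, e}  OUT={a, b, c, d, e}
  B1:  IN={a, b, c, d, e}  OUT={a, c, d, e}
  B2:  IN={a, c, d, e}  OUT={a, b, c, e}
  B3:  IN={a, b, c, e}  OUT={a, b, c, d, e}
  B4:  IN={a, c, d, e}  OUT={a, c, d, e}
  B5:  IN={a, d, e}  OUT={a, d, e}
  B6:  IN={a, d, e}  OUT={d, f}
  B7:  IN={d, f}  OUT={}

B7 is the boundary node: OUT[B7] = {}
Applying B7's transfer function to that OUT value gives IN[B7] (row B7 above).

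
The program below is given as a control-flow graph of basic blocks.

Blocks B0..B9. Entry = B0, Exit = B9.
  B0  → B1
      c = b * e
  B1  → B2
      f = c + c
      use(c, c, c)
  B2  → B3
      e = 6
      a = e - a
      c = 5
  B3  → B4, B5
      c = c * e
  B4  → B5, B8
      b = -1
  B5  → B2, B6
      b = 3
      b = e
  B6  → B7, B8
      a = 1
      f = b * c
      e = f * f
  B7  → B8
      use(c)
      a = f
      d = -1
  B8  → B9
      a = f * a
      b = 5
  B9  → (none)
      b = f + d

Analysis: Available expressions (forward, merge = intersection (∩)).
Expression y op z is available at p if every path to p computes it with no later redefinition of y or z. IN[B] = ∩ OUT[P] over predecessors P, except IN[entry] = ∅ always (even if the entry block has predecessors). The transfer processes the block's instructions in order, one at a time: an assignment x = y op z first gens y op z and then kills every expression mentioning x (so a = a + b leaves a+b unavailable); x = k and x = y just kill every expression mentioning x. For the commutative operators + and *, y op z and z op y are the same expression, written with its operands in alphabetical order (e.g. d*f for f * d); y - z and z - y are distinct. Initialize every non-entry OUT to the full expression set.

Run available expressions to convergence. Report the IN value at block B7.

Answer: {b*c, f*f}

Trace:
Converged values:
  B0:   IN={}   OUT={b*e}
  B1:   IN={b*e}   OUT={b*e, c+c}
  B2:   IN={}   OUT={}
  B3:   IN={}   OUT={}
  B4:   IN={}   OUT={}
  B5:   IN={}   OUT={}
  B6:   IN={}   OUT={b*c, f*f}
  B7:   IN={b*c, f*f}   OUT={b*c, f*f}
  B8:   IN={}   OUT={}
  B9:   IN={}   OUT={d+f}

Merge at B7: IN[B7] = OUT[B6] = {b*c, f*f}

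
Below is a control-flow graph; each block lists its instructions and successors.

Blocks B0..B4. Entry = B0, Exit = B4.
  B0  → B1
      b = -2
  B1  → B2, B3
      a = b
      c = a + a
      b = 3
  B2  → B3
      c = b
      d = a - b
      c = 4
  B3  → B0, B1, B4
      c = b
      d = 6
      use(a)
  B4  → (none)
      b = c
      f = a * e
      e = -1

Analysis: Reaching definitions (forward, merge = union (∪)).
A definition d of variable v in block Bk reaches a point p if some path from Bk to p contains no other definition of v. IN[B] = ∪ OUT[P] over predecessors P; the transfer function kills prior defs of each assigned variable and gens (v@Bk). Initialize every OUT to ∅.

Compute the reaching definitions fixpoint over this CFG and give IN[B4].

Answer: {a@B1, b@B1, c@B3, d@B3}

Working:
Fixpoint table:
  B0:   IN={a@B1, b@B1, c@B3, d@B3}   OUT={a@B1, b@B0, c@B3, d@B3}
  B1:   IN={a@B1, b@B0, b@B1, c@B3, d@B3}   OUT={a@B1, b@B1, c@B1, d@B3}
  B2:   IN={a@B1, b@B1, c@B1, d@B3}   OUT={a@B1, b@B1, c@B2, d@B2}
  B3:   IN={a@B1, b@B1, c@B1, c@B2, d@B2, d@B3}   OUT={a@B1, b@B1, c@B3, d@B3}
  B4:   IN={a@B1, b@B1, c@B3, d@B3}   OUT={a@B1, b@B4, c@B3, d@B3, e@B4, f@B4}

Merge at B4: IN[B4] = OUT[B3] = {a@B1, b@B1, c@B3, d@B3}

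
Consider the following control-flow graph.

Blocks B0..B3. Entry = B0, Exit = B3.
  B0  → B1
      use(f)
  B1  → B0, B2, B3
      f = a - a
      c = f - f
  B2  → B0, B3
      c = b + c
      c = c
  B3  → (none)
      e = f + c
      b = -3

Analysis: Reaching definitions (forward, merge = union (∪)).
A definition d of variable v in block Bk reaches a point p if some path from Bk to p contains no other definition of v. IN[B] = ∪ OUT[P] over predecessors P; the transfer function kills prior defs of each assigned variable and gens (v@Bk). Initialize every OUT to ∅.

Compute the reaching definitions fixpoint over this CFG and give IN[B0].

Answer: {c@B1, c@B2, f@B1}

Trace:
Fixpoint table:
  B0:   IN={c@B1, c@B2, f@B1}   OUT={c@B1, c@B2, f@B1}
  B1:   IN={c@B1, c@B2, f@B1}   OUT={c@B1, f@B1}
  B2:   IN={c@B1, f@B1}   OUT={c@B2, f@B1}
  B3:   IN={c@B1, c@B2, f@B1}   OUT={b@B3, c@B1, c@B2, e@B3, f@B1}

Merge at B0 (entry node, so the boundary value {} is joined with the incoming edge(s)): IN[B0] = {} ⊔ OUT[B1] ⊔ OUT[B2] = {c@B1, c@B2, f@B1}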